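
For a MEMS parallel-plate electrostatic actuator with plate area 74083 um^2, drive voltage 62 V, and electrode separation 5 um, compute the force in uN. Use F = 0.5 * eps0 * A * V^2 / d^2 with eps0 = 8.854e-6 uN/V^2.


Step 1: Identify parameters.
eps0 = 8.854e-6 uN/V^2, A = 74083 um^2, V = 62 V, d = 5 um
Step 2: Compute V^2 = 62^2 = 3844
Step 3: Compute d^2 = 5^2 = 25
Step 4: F = 0.5 * 8.854e-6 * 74083 * 3844 / 25
F = 50.428 uN


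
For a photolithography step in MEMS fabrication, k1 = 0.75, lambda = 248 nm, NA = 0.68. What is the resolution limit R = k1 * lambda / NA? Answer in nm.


Step 1: Identify values: k1 = 0.75, lambda = 248 nm, NA = 0.68
Step 2: R = k1 * lambda / NA
R = 0.75 * 248 / 0.68
R = 273.5 nm


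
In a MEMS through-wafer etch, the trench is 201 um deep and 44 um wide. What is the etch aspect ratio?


Step 1: AR = depth / width
Step 2: AR = 201 / 44
AR = 4.6


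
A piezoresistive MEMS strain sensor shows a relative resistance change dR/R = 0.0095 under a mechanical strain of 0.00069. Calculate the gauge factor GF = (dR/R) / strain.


Step 1: Identify values.
dR/R = 0.0095, strain = 0.00069
Step 2: GF = (dR/R) / strain = 0.0095 / 0.00069
GF = 13.8


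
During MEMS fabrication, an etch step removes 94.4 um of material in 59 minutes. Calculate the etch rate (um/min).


Step 1: Etch rate = depth / time
Step 2: rate = 94.4 / 59
rate = 1.6 um/min


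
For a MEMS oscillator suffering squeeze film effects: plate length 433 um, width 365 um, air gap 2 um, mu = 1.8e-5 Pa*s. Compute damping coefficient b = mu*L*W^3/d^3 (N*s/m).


Step 1: Convert to SI.
L = 433e-6 m, W = 365e-6 m, d = 2e-6 m
Step 2: W^3 = (365e-6)^3 = 4.86e-11 m^3
Step 3: d^3 = (2e-6)^3 = 8.00e-18 m^3
Step 4: b = 1.8e-5 * 433e-6 * 4.86e-11 / 8.00e-18
b = 4.74e-02 N*s/m


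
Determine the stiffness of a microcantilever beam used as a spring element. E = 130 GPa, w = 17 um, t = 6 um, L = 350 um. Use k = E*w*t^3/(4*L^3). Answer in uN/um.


Step 1: Convert E to consistent units (1 GPa = 1000 uN/um^2).
E = 130 GPa = 130000 uN/um^2
Step 2: Compute t^3 = 6^3 = 216
Step 3: Compute L^3 = 350^3 = 42875000
Step 4: k = 130000 * 17 * 216 / (4 * 42875000)
k = 2.7834 uN/um


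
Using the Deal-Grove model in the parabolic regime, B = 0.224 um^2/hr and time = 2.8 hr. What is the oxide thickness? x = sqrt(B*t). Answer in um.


Step 1: Compute B*t = 0.224 * 2.8 = 0.6272
Step 2: x = sqrt(0.6272)
x = 0.792 um


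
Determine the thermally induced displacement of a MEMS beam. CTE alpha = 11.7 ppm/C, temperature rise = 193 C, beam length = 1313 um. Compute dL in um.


Step 1: Convert CTE: alpha = 11.7 ppm/C = 11.7e-6 /C
Step 2: dL = 11.7e-6 * 193 * 1313
dL = 2.9649 um


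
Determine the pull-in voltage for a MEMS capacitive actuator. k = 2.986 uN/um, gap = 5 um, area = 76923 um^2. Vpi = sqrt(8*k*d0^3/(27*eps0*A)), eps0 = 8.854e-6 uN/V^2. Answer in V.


Step 1: Compute numerator: 8 * k * d0^3 = 8 * 2.986 * 5^3 = 2986.0
Step 2: Compute denominator: 27 * eps0 * A = 27 * 8.854e-6 * 76923 = 18.389059
Step 3: Vpi = sqrt(2986.0 / 18.389059)
Vpi = 12.74 V


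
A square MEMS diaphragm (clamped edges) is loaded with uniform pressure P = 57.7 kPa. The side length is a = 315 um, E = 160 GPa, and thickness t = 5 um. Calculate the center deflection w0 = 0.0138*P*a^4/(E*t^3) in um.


Step 1: Convert pressure to compatible units (E is in GPa, so P in GPa).
P = 57.7 kPa = 57.7e-6 GPa
Step 2: Compute numerator: 0.0138 * P * a^4.
a^4 = 315^4 = 9845600625
numerator = 0.0138 * 57.7e-6 * 9845600625 = 7.8397e+03
Step 3: Compute denominator: E * t^3 = 160 * 5^3 = 20000
Step 4: w0 = numerator / denominator = 7.8397e+03 / 20000 = 0.392 um


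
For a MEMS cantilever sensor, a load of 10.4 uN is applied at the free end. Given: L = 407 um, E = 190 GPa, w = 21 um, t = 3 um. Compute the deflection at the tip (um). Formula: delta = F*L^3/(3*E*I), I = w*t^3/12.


Step 1: Calculate the second moment of area.
I = w * t^3 / 12 = 21 * 3^3 / 12 = 47.25 um^4
Step 2: Convert E to consistent units (1 GPa = 1000 uN/um^2).
E = 190 GPa = 190000 uN/um^2
Step 3: Calculate tip deflection.
delta = F * L^3 / (3 * E * I)
delta = 10.4 * 407^3 / (3 * 190000 * 47.25)
delta = 26.0339 um


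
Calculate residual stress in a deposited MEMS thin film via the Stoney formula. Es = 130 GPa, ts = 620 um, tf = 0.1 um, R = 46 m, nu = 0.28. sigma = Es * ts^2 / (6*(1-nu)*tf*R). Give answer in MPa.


Step 1: Compute numerator: Es * ts^2 = 130 * 620^2 = 49972000 (GPa*um^2)
Step 2: Compute denominator (R in um): 6*(1-nu)*tf*R = 6*0.72*0.1*46e6 = 19872000.0 (um^2)
Step 3: sigma (GPa) = 49972000 / 19872000.0 = 2.514694e+00 GPa
Step 4: Convert to MPa (x1000): sigma = 2514.7 MPa


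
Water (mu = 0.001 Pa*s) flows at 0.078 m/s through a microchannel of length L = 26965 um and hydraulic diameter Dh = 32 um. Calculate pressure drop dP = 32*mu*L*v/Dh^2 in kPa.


Step 1: Convert to SI: L = 26965e-6 m, Dh = 32e-6 m
Step 2: dP = 32 * 0.001 * 26965e-6 * 0.078 / (32e-6)^2
Step 3: dP = 65727.19 Pa
Step 4: Convert to kPa: dP = 65.73 kPa


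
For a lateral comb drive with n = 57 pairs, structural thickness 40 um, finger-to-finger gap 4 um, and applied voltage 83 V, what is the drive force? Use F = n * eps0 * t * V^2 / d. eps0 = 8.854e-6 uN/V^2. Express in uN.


Step 1: Parameters: n=57, eps0=8.854e-6 uN/V^2, t=40 um, V=83 V, d=4 um
Step 2: V^2 = 6889
Step 3: F = 57 * 8.854e-6 * 40 * 6889 / 4
F = 34.767 uN


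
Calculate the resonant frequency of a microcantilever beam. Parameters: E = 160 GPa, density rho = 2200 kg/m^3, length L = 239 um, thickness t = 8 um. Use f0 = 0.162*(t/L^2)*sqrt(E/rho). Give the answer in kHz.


Step 1: Convert units to SI.
t_SI = 8e-6 m, L_SI = 239e-6 m
Step 2: Calculate sqrt(E/rho).
sqrt(160e9 / 2200) = 8528.03 m/s
Step 3: Compute f0.
f0 = 0.162 * 8e-6 / (239e-6)^2 * 8528.03 = 193489.7 Hz = 193.49 kHz


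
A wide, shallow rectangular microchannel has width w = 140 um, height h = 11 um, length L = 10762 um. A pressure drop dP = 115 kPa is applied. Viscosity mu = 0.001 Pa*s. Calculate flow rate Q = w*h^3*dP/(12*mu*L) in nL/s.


Step 1: Convert all dimensions to SI (meters).
w = 140e-6 m, h = 11e-6 m, L = 10762e-6 m, dP = 115e3 Pa
Step 2: Q = w * h^3 * dP / (12 * mu * L)
Q = 140e-6 * (11e-6)^3 * 115e3 / (12 * 0.001 * 10762e-6) = 1.6593183e-10 m^3/s
Step 3: Convert Q from m^3/s to nL/s (1 m^3 = 1e12 nL, so multiply by 1e12).
Q = 165.932 nL/s


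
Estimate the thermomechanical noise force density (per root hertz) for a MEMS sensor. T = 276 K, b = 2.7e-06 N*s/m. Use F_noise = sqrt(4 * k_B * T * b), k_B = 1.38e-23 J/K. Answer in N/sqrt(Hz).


Step 1: Compute 4 * k_B * T * b
= 4 * 1.38e-23 * 276 * 2.7e-06
= 4.1135e-26 N^2/Hz
Step 2: F_noise = sqrt(4.1135e-26)
F_noise = 2.03e-13 N/sqrt(Hz)


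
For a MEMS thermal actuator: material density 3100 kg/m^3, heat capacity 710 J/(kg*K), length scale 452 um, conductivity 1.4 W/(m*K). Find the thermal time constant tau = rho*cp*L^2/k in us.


Step 1: Convert L to m: L = 452e-6 m
Step 2: L^2 = (452e-6)^2 = 2.04304e-07 m^2
Step 3: tau = 3100 * 710 * 2.04304e-07 / 1.4 = 3.2119507429e-01 s
Step 4: Convert to microseconds (multiply by 1e6).
tau = 321195.074 us


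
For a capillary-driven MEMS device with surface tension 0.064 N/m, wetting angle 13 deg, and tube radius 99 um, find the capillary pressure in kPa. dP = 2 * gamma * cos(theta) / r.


Step 1: cos(13 deg) = 0.9744
Step 2: Convert r to m: r = 99e-6 m
Step 3: dP = 2 * 0.064 * 0.9744 / 99e-6 = 1259.8 Pa
Step 4: Convert Pa to kPa (divide by 1000).
dP = 1.26 kPa


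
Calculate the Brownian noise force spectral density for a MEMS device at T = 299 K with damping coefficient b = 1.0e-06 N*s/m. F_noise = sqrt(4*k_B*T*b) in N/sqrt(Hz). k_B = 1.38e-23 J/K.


Step 1: Compute 4 * k_B * T * b
= 4 * 1.38e-23 * 299 * 1.0e-06
= 1.6505e-26 N^2/Hz
Step 2: F_noise = sqrt(1.6505e-26)
F_noise = 1.28e-13 N/sqrt(Hz)


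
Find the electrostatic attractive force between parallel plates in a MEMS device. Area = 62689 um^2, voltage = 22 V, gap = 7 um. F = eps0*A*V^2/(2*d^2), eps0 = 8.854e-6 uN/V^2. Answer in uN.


Step 1: Identify parameters.
eps0 = 8.854e-6 uN/V^2, A = 62689 um^2, V = 22 V, d = 7 um
Step 2: Compute V^2 = 22^2 = 484
Step 3: Compute d^2 = 7^2 = 49
Step 4: F = 0.5 * 8.854e-6 * 62689 * 484 / 49
F = 2.741 uN


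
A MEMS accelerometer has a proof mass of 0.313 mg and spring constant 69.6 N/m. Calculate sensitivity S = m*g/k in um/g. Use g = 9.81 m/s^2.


Step 1: Convert mass: m = 0.313 mg = 3.13e-07 kg
Step 2: S = m * g / k = 3.13e-07 * 9.81 / 69.6
Step 3: S = 4.41e-08 m/g
Step 4: Convert to um/g: S = 0.044 um/g


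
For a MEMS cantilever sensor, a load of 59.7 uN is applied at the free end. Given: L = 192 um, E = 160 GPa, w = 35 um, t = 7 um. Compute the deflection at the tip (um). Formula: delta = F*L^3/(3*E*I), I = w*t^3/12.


Step 1: Calculate the second moment of area.
I = w * t^3 / 12 = 35 * 7^3 / 12 = 1000.4167 um^4
Step 2: Convert E to consistent units (1 GPa = 1000 uN/um^2).
E = 160 GPa = 160000 uN/um^2
Step 3: Calculate tip deflection.
delta = F * L^3 / (3 * E * I)
delta = 59.7 * 192^3 / (3 * 160000 * 1000.4167)
delta = 0.8799 um


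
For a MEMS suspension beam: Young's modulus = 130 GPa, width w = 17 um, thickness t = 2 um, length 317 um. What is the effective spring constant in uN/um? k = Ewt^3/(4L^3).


Step 1: Convert E to consistent units (1 GPa = 1000 uN/um^2).
E = 130 GPa = 130000 uN/um^2
Step 2: Compute t^3 = 2^3 = 8
Step 3: Compute L^3 = 317^3 = 31855013
Step 4: k = 130000 * 17 * 8 / (4 * 31855013)
k = 0.1388 uN/um


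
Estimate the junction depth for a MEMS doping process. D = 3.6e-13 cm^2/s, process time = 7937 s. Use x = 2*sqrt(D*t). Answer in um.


Step 1: Compute D*t = 3.6e-13 * 7937 = 2.85732e-09 cm^2
Step 2: sqrt(D*t) = 5.34539e-05 cm
Step 3: x = 2 * 5.34539e-05 cm = 1.069078e-04 cm
Step 4: Convert to um (1 cm = 1e4 um): x = 1.069 um


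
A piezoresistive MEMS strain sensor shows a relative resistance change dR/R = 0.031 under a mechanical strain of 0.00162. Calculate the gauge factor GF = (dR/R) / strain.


Step 1: Identify values.
dR/R = 0.031, strain = 0.00162
Step 2: GF = (dR/R) / strain = 0.031 / 0.00162
GF = 19.1


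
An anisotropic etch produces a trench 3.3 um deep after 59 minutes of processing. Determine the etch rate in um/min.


Step 1: Etch rate = depth / time
Step 2: rate = 3.3 / 59
rate = 0.056 um/min


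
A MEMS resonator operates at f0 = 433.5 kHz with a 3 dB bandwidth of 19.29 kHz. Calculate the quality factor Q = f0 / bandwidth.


Step 1: Q = f0 / bandwidth
Step 2: Q = 433.5 / 19.29
Q = 22.5


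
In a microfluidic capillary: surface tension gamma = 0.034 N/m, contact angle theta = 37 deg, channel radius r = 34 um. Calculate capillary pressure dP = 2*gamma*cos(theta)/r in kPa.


Step 1: cos(37 deg) = 0.7986
Step 2: Convert r to m: r = 34e-6 m
Step 3: dP = 2 * 0.034 * 0.7986 / 34e-6 = 1597.2 Pa
Step 4: Convert Pa to kPa (divide by 1000).
dP = 1.6 kPa


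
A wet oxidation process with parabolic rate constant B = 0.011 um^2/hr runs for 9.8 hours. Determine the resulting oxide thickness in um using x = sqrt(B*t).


Step 1: Compute B*t = 0.011 * 9.8 = 0.1078
Step 2: x = sqrt(0.1078)
x = 0.328 um


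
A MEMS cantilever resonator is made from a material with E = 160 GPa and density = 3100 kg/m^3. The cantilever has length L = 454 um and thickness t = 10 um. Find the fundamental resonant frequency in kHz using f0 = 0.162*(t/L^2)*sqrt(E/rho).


Step 1: Convert units to SI.
t_SI = 10e-6 m, L_SI = 454e-6 m
Step 2: Calculate sqrt(E/rho).
sqrt(160e9 / 3100) = 7184.21 m/s
Step 3: Compute f0.
f0 = 0.162 * 10e-6 / (454e-6)^2 * 7184.21 = 56465.4 Hz = 56.47 kHz


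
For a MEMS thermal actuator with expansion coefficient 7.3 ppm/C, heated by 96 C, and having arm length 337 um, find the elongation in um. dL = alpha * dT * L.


Step 1: Convert CTE: alpha = 7.3 ppm/C = 7.3e-6 /C
Step 2: dL = 7.3e-6 * 96 * 337
dL = 0.2362 um


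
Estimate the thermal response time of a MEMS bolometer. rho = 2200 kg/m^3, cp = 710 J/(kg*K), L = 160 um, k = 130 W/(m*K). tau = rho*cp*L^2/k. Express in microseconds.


Step 1: Convert L to m: L = 160e-6 m
Step 2: L^2 = (160e-6)^2 = 2.56e-08 m^2
Step 3: tau = 2200 * 710 * 2.56e-08 / 130 = 3.0759385e-04 s
Step 4: Convert to microseconds (multiply by 1e6).
tau = 307.594 us


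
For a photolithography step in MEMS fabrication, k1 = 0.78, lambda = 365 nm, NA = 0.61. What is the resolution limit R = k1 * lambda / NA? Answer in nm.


Step 1: Identify values: k1 = 0.78, lambda = 365 nm, NA = 0.61
Step 2: R = k1 * lambda / NA
R = 0.78 * 365 / 0.61
R = 466.7 nm


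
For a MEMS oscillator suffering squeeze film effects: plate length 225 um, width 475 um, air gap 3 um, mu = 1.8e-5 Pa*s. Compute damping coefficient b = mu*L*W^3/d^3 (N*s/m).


Step 1: Convert to SI.
L = 225e-6 m, W = 475e-6 m, d = 3e-6 m
Step 2: W^3 = (475e-6)^3 = 1.07e-10 m^3
Step 3: d^3 = (3e-6)^3 = 2.70e-17 m^3
Step 4: b = 1.8e-5 * 225e-6 * 1.07e-10 / 2.70e-17
b = 1.61e-02 N*s/m


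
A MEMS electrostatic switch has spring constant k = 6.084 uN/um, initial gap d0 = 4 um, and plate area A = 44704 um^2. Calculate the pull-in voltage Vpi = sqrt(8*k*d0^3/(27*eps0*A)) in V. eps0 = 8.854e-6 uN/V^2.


Step 1: Compute numerator: 8 * k * d0^3 = 8 * 6.084 * 4^3 = 3115.008
Step 2: Compute denominator: 27 * eps0 * A = 27 * 8.854e-6 * 44704 = 10.686849
Step 3: Vpi = sqrt(3115.008 / 10.686849)
Vpi = 17.07 V


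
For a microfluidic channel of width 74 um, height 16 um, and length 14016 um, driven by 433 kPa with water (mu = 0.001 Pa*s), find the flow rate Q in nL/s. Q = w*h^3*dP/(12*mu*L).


Step 1: Convert all dimensions to SI (meters).
w = 74e-6 m, h = 16e-6 m, L = 14016e-6 m, dP = 433e3 Pa
Step 2: Q = w * h^3 * dP / (12 * mu * L)
Q = 74e-6 * (16e-6)^3 * 433e3 / (12 * 0.001 * 14016e-6) = 7.8032268e-10 m^3/s
Step 3: Convert Q from m^3/s to nL/s (1 m^3 = 1e12 nL, so multiply by 1e12).
Q = 780.323 nL/s


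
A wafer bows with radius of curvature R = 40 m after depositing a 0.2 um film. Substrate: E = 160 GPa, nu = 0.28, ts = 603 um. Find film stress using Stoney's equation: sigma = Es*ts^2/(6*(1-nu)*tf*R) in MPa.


Step 1: Compute numerator: Es * ts^2 = 160 * 603^2 = 58177440 (GPa*um^2)
Step 2: Compute denominator (R in um): 6*(1-nu)*tf*R = 6*0.72*0.2*40e6 = 34560000.0 (um^2)
Step 3: sigma (GPa) = 58177440 / 34560000.0 = 1.683375e+00 GPa
Step 4: Convert to MPa (x1000): sigma = 1683.4 MPa


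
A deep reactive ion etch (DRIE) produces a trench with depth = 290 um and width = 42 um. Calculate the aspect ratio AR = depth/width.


Step 1: AR = depth / width
Step 2: AR = 290 / 42
AR = 6.9


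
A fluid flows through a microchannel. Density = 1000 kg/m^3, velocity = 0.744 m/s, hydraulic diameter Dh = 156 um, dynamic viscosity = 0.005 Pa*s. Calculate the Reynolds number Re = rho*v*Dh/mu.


Step 1: Convert Dh to meters: Dh = 156e-6 m
Step 2: Re = rho * v * Dh / mu
Re = 1000 * 0.744 * 156e-6 / 0.005
Re = 23.213


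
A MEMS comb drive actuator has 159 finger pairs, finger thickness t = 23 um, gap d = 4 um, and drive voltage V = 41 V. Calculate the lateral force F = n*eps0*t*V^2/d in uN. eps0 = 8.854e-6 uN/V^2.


Step 1: Parameters: n=159, eps0=8.854e-6 uN/V^2, t=23 um, V=41 V, d=4 um
Step 2: V^2 = 1681
Step 3: F = 159 * 8.854e-6 * 23 * 1681 / 4
F = 13.607 uN


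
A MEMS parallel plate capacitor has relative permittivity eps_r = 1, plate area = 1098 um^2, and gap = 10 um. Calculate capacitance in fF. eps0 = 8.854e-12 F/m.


Step 1: Convert area to m^2: A = 1098e-12 m^2
Step 2: Convert gap to m: d = 10e-6 m
Step 3: C = eps0 * eps_r * A / d
C = 8.854e-12 * 1 * 1098e-12 / 10e-6
Step 4: Convert to fF (multiply by 1e15).
C = 0.97 fF


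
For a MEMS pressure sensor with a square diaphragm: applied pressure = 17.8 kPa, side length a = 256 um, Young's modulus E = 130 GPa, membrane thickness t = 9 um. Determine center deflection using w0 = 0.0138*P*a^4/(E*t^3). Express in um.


Step 1: Convert pressure to compatible units (E is in GPa, so P in GPa).
P = 17.8 kPa = 17.8e-6 GPa
Step 2: Compute numerator: 0.0138 * P * a^4.
a^4 = 256^4 = 4294967296
numerator = 0.0138 * 17.8e-6 * 4294967296 = 1.055e+03
Step 3: Compute denominator: E * t^3 = 130 * 9^3 = 94770
Step 4: w0 = numerator / denominator = 1.055e+03 / 94770 = 0.0111 um


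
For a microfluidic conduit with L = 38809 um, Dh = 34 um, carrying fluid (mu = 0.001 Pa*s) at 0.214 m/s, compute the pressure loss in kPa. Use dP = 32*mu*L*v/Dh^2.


Step 1: Convert to SI: L = 38809e-6 m, Dh = 34e-6 m
Step 2: dP = 32 * 0.001 * 38809e-6 * 0.214 / (34e-6)^2
Step 3: dP = 229899.68 Pa
Step 4: Convert to kPa: dP = 229.9 kPa


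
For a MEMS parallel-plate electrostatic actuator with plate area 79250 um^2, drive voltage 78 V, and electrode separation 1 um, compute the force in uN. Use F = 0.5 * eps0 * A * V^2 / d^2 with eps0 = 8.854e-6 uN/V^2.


Step 1: Identify parameters.
eps0 = 8.854e-6 uN/V^2, A = 79250 um^2, V = 78 V, d = 1 um
Step 2: Compute V^2 = 78^2 = 6084
Step 3: Compute d^2 = 1^2 = 1
Step 4: F = 0.5 * 8.854e-6 * 79250 * 6084 / 1
F = 2134.509 uN


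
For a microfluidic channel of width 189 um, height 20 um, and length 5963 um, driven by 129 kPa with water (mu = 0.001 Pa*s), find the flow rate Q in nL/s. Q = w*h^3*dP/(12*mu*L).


Step 1: Convert all dimensions to SI (meters).
w = 189e-6 m, h = 20e-6 m, L = 5963e-6 m, dP = 129e3 Pa
Step 2: Q = w * h^3 * dP / (12 * mu * L)
Q = 189e-6 * (20e-6)^3 * 129e3 / (12 * 0.001 * 5963e-6) = 2.72580916e-09 m^3/s
Step 3: Convert Q from m^3/s to nL/s (1 m^3 = 1e12 nL, so multiply by 1e12).
Q = 2725.809 nL/s


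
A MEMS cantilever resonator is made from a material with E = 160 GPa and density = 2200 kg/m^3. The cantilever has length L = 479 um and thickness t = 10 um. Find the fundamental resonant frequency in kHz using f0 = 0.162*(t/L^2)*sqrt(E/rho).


Step 1: Convert units to SI.
t_SI = 10e-6 m, L_SI = 479e-6 m
Step 2: Calculate sqrt(E/rho).
sqrt(160e9 / 2200) = 8528.03 m/s
Step 3: Compute f0.
f0 = 0.162 * 10e-6 / (479e-6)^2 * 8528.03 = 60213.3 Hz = 60.21 kHz


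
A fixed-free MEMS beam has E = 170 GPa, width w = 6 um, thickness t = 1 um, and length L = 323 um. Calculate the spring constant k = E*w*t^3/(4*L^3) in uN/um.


Step 1: Convert E to consistent units (1 GPa = 1000 uN/um^2).
E = 170 GPa = 170000 uN/um^2
Step 2: Compute t^3 = 1^3 = 1
Step 3: Compute L^3 = 323^3 = 33698267
Step 4: k = 170000 * 6 * 1 / (4 * 33698267)
k = 0.0076 uN/um


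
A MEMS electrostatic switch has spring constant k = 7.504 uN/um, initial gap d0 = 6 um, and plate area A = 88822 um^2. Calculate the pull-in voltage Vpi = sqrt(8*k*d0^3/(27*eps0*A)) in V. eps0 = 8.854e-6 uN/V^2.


Step 1: Compute numerator: 8 * k * d0^3 = 8 * 7.504 * 6^3 = 12966.912
Step 2: Compute denominator: 27 * eps0 * A = 27 * 8.854e-6 * 88822 = 21.23361
Step 3: Vpi = sqrt(12966.912 / 21.23361)
Vpi = 24.71 V


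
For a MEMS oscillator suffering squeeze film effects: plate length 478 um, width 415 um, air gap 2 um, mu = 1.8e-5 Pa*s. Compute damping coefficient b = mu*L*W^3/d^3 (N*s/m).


Step 1: Convert to SI.
L = 478e-6 m, W = 415e-6 m, d = 2e-6 m
Step 2: W^3 = (415e-6)^3 = 7.15e-11 m^3
Step 3: d^3 = (2e-6)^3 = 8.00e-18 m^3
Step 4: b = 1.8e-5 * 478e-6 * 7.15e-11 / 8.00e-18
b = 7.69e-02 N*s/m


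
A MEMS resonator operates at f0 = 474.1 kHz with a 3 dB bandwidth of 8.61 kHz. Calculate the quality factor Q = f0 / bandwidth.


Step 1: Q = f0 / bandwidth
Step 2: Q = 474.1 / 8.61
Q = 55.1


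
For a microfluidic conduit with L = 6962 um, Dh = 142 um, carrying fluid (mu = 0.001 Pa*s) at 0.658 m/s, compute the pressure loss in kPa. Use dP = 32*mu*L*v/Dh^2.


Step 1: Convert to SI: L = 6962e-6 m, Dh = 142e-6 m
Step 2: dP = 32 * 0.001 * 6962e-6 * 0.658 / (142e-6)^2
Step 3: dP = 7269.98 Pa
Step 4: Convert to kPa: dP = 7.27 kPa


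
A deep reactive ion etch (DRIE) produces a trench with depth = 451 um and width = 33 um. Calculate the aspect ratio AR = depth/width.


Step 1: AR = depth / width
Step 2: AR = 451 / 33
AR = 13.7


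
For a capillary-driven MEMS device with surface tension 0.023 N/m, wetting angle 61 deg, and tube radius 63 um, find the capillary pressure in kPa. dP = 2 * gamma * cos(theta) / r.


Step 1: cos(61 deg) = 0.4848
Step 2: Convert r to m: r = 63e-6 m
Step 3: dP = 2 * 0.023 * 0.4848 / 63e-6 = 354.0 Pa
Step 4: Convert Pa to kPa (divide by 1000).
dP = 0.35 kPa


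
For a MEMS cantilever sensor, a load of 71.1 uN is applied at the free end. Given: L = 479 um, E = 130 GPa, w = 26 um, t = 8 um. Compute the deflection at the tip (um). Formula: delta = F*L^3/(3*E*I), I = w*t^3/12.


Step 1: Calculate the second moment of area.
I = w * t^3 / 12 = 26 * 8^3 / 12 = 1109.3333 um^4
Step 2: Convert E to consistent units (1 GPa = 1000 uN/um^2).
E = 130 GPa = 130000 uN/um^2
Step 3: Calculate tip deflection.
delta = F * L^3 / (3 * E * I)
delta = 71.1 * 479^3 / (3 * 130000 * 1109.3333)
delta = 18.0613 um


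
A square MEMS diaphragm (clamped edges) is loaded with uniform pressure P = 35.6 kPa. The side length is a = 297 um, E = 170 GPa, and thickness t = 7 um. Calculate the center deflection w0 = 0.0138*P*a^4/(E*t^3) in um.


Step 1: Convert pressure to compatible units (E is in GPa, so P in GPa).
P = 35.6 kPa = 35.6e-6 GPa
Step 2: Compute numerator: 0.0138 * P * a^4.
a^4 = 297^4 = 7780827681
numerator = 0.0138 * 35.6e-6 * 7780827681 = 3.8226e+03
Step 3: Compute denominator: E * t^3 = 170 * 7^3 = 58310
Step 4: w0 = numerator / denominator = 3.8226e+03 / 58310 = 0.0656 um


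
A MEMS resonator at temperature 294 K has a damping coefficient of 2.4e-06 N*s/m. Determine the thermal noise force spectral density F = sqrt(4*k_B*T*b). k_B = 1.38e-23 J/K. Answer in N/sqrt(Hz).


Step 1: Compute 4 * k_B * T * b
= 4 * 1.38e-23 * 294 * 2.4e-06
= 3.8949e-26 N^2/Hz
Step 2: F_noise = sqrt(3.8949e-26)
F_noise = 1.97e-13 N/sqrt(Hz)


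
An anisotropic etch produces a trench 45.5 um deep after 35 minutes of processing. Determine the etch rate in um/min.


Step 1: Etch rate = depth / time
Step 2: rate = 45.5 / 35
rate = 1.3 um/min


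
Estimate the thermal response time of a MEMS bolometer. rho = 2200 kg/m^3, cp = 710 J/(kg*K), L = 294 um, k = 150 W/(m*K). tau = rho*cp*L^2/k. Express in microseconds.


Step 1: Convert L to m: L = 294e-6 m
Step 2: L^2 = (294e-6)^2 = 8.6436e-08 m^2
Step 3: tau = 2200 * 710 * 8.6436e-08 / 150 = 9.0008688e-04 s
Step 4: Convert to microseconds (multiply by 1e6).
tau = 900.087 us


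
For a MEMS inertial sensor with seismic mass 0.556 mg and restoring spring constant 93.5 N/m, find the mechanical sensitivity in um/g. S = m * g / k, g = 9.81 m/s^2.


Step 1: Convert mass: m = 0.556 mg = 5.56e-07 kg
Step 2: S = m * g / k = 5.56e-07 * 9.81 / 93.5
Step 3: S = 5.83e-08 m/g
Step 4: Convert to um/g: S = 0.058 um/g


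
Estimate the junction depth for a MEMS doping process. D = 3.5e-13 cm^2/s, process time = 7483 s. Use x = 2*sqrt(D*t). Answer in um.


Step 1: Compute D*t = 3.5e-13 * 7483 = 2.61905e-09 cm^2
Step 2: sqrt(D*t) = 5.11767e-05 cm
Step 3: x = 2 * 5.11767e-05 cm = 1.023534e-04 cm
Step 4: Convert to um (1 cm = 1e4 um): x = 1.024 um


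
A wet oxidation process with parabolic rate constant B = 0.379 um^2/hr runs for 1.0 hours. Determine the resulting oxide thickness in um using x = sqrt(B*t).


Step 1: Compute B*t = 0.379 * 1.0 = 0.379
Step 2: x = sqrt(0.379)
x = 0.616 um


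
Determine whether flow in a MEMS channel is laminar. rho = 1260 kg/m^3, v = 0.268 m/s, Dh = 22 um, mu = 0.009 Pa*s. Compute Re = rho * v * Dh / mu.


Step 1: Convert Dh to meters: Dh = 22e-6 m
Step 2: Re = rho * v * Dh / mu
Re = 1260 * 0.268 * 22e-6 / 0.009
Re = 0.825
Since Re = 0.825 is below ~2300, the flow is laminar.


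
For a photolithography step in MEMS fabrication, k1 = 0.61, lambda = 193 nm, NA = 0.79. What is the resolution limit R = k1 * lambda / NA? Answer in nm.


Step 1: Identify values: k1 = 0.61, lambda = 193 nm, NA = 0.79
Step 2: R = k1 * lambda / NA
R = 0.61 * 193 / 0.79
R = 149.0 nm


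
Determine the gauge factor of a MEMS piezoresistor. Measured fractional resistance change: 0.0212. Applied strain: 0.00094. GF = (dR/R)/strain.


Step 1: Identify values.
dR/R = 0.0212, strain = 0.00094
Step 2: GF = (dR/R) / strain = 0.0212 / 0.00094
GF = 22.6


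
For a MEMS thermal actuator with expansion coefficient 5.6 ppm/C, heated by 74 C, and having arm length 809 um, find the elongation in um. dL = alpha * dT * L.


Step 1: Convert CTE: alpha = 5.6 ppm/C = 5.6e-6 /C
Step 2: dL = 5.6e-6 * 74 * 809
dL = 0.3352 um


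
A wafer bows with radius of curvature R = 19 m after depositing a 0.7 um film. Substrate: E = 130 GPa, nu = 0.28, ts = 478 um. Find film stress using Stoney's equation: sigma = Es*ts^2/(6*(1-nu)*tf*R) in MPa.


Step 1: Compute numerator: Es * ts^2 = 130 * 478^2 = 29702920 (GPa*um^2)
Step 2: Compute denominator (R in um): 6*(1-nu)*tf*R = 6*0.72*0.7*19e6 = 57456000.0 (um^2)
Step 3: sigma (GPa) = 29702920 / 57456000.0 = 5.16968e-01 GPa
Step 4: Convert to MPa (x1000): sigma = 517.0 MPa


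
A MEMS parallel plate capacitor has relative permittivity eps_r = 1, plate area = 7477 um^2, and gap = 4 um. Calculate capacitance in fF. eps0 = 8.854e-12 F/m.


Step 1: Convert area to m^2: A = 7477e-12 m^2
Step 2: Convert gap to m: d = 4e-6 m
Step 3: C = eps0 * eps_r * A / d
C = 8.854e-12 * 1 * 7477e-12 / 4e-6
Step 4: Convert to fF (multiply by 1e15).
C = 16.55 fF


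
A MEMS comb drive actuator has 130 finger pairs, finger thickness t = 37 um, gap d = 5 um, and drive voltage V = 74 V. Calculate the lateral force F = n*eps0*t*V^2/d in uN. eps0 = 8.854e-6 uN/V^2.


Step 1: Parameters: n=130, eps0=8.854e-6 uN/V^2, t=37 um, V=74 V, d=5 um
Step 2: V^2 = 5476
Step 3: F = 130 * 8.854e-6 * 37 * 5476 / 5
F = 46.642 uN


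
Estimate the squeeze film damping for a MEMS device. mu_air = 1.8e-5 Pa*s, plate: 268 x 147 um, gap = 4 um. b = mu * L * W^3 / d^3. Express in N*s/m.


Step 1: Convert to SI.
L = 268e-6 m, W = 147e-6 m, d = 4e-6 m
Step 2: W^3 = (147e-6)^3 = 3.18e-12 m^3
Step 3: d^3 = (4e-6)^3 = 6.40e-17 m^3
Step 4: b = 1.8e-5 * 268e-6 * 3.18e-12 / 6.40e-17
b = 2.39e-04 N*s/m


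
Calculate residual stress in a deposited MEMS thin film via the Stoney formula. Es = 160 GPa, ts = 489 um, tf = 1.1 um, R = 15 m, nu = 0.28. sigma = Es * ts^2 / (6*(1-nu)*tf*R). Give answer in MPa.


Step 1: Compute numerator: Es * ts^2 = 160 * 489^2 = 38259360 (GPa*um^2)
Step 2: Compute denominator (R in um): 6*(1-nu)*tf*R = 6*0.72*1.1*15e6 = 71280000.0 (um^2)
Step 3: sigma (GPa) = 38259360 / 71280000.0 = 5.36747e-01 GPa
Step 4: Convert to MPa (x1000): sigma = 536.7 MPa


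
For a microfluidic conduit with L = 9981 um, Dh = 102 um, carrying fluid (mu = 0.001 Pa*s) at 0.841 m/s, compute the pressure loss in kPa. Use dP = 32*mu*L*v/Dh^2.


Step 1: Convert to SI: L = 9981e-6 m, Dh = 102e-6 m
Step 2: dP = 32 * 0.001 * 9981e-6 * 0.841 / (102e-6)^2
Step 3: dP = 25817.83 Pa
Step 4: Convert to kPa: dP = 25.82 kPa


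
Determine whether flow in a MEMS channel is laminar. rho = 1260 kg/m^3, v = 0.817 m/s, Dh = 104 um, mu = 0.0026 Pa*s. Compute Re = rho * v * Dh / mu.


Step 1: Convert Dh to meters: Dh = 104e-6 m
Step 2: Re = rho * v * Dh / mu
Re = 1260 * 0.817 * 104e-6 / 0.0026
Re = 41.177
Since Re = 41.177 is below ~2300, the flow is laminar.


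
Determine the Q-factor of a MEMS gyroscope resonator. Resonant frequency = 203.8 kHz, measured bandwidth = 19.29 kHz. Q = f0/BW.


Step 1: Q = f0 / bandwidth
Step 2: Q = 203.8 / 19.29
Q = 10.6


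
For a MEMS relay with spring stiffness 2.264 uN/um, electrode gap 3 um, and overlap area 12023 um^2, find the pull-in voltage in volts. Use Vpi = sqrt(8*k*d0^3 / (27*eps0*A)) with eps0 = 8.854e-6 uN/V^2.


Step 1: Compute numerator: 8 * k * d0^3 = 8 * 2.264 * 3^3 = 489.024
Step 2: Compute denominator: 27 * eps0 * A = 27 * 8.854e-6 * 12023 = 2.874194
Step 3: Vpi = sqrt(489.024 / 2.874194)
Vpi = 13.04 V


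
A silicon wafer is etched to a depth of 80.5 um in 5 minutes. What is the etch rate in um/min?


Step 1: Etch rate = depth / time
Step 2: rate = 80.5 / 5
rate = 16.1 um/min


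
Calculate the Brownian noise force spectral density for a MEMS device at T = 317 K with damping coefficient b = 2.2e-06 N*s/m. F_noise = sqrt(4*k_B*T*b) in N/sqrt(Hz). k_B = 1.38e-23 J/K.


Step 1: Compute 4 * k_B * T * b
= 4 * 1.38e-23 * 317 * 2.2e-06
= 3.8496e-26 N^2/Hz
Step 2: F_noise = sqrt(3.8496e-26)
F_noise = 1.96e-13 N/sqrt(Hz)


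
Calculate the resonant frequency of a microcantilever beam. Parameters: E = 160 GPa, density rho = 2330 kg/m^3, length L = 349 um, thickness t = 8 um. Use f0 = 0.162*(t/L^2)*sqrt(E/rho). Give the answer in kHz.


Step 1: Convert units to SI.
t_SI = 8e-6 m, L_SI = 349e-6 m
Step 2: Calculate sqrt(E/rho).
sqrt(160e9 / 2330) = 8286.71 m/s
Step 3: Compute f0.
f0 = 0.162 * 8e-6 / (349e-6)^2 * 8286.71 = 88173.1 Hz = 88.17 kHz


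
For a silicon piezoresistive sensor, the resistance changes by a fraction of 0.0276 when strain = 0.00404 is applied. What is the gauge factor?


Step 1: Identify values.
dR/R = 0.0276, strain = 0.00404
Step 2: GF = (dR/R) / strain = 0.0276 / 0.00404
GF = 6.8


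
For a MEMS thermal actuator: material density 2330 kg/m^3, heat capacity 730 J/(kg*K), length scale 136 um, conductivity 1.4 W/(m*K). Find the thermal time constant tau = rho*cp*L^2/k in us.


Step 1: Convert L to m: L = 136e-6 m
Step 2: L^2 = (136e-6)^2 = 1.8496e-08 m^2
Step 3: tau = 2330 * 730 * 1.8496e-08 / 1.4 = 2.247131886e-02 s
Step 4: Convert to microseconds (multiply by 1e6).
tau = 22471.319 us


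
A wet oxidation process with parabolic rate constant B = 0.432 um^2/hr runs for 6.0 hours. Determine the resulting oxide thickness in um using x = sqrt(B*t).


Step 1: Compute B*t = 0.432 * 6.0 = 2.592
Step 2: x = sqrt(2.592)
x = 1.61 um


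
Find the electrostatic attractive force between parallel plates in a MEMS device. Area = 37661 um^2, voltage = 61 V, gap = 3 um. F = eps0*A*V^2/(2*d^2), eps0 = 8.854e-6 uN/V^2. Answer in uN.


Step 1: Identify parameters.
eps0 = 8.854e-6 uN/V^2, A = 37661 um^2, V = 61 V, d = 3 um
Step 2: Compute V^2 = 61^2 = 3721
Step 3: Compute d^2 = 3^2 = 9
Step 4: F = 0.5 * 8.854e-6 * 37661 * 3721 / 9
F = 68.932 uN


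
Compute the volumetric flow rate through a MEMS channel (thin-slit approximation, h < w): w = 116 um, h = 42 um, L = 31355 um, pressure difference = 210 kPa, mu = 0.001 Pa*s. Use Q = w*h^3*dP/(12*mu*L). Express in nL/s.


Step 1: Convert all dimensions to SI (meters).
w = 116e-6 m, h = 42e-6 m, L = 31355e-6 m, dP = 210e3 Pa
Step 2: Q = w * h^3 * dP / (12 * mu * L)
Q = 116e-6 * (42e-6)^3 * 210e3 / (12 * 0.001 * 31355e-6) = 4.7966398e-09 m^3/s
Step 3: Convert Q from m^3/s to nL/s (1 m^3 = 1e12 nL, so multiply by 1e12).
Q = 4796.64 nL/s


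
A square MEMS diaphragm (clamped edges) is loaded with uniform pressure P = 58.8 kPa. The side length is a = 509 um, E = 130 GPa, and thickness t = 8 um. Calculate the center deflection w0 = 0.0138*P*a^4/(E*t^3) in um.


Step 1: Convert pressure to compatible units (E is in GPa, so P in GPa).
P = 58.8 kPa = 58.8e-6 GPa
Step 2: Compute numerator: 0.0138 * P * a^4.
a^4 = 509^4 = 67122964561
numerator = 0.0138 * 58.8e-6 * 67122964561 = 5.44663e+04
Step 3: Compute denominator: E * t^3 = 130 * 8^3 = 66560
Step 4: w0 = numerator / denominator = 5.44663e+04 / 66560 = 0.8183 um


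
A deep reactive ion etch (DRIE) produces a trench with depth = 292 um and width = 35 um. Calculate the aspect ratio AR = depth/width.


Step 1: AR = depth / width
Step 2: AR = 292 / 35
AR = 8.3


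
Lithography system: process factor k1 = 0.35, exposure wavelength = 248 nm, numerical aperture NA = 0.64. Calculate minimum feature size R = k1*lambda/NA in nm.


Step 1: Identify values: k1 = 0.35, lambda = 248 nm, NA = 0.64
Step 2: R = k1 * lambda / NA
R = 0.35 * 248 / 0.64
R = 135.6 nm


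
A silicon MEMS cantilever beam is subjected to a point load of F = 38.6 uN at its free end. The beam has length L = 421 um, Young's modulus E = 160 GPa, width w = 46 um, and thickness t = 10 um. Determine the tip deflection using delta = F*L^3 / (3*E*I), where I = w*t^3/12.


Step 1: Calculate the second moment of area.
I = w * t^3 / 12 = 46 * 10^3 / 12 = 3833.3333 um^4
Step 2: Convert E to consistent units (1 GPa = 1000 uN/um^2).
E = 160 GPa = 160000 uN/um^2
Step 3: Calculate tip deflection.
delta = F * L^3 / (3 * E * I)
delta = 38.6 * 421^3 / (3 * 160000 * 3833.3333)
delta = 1.5654 um


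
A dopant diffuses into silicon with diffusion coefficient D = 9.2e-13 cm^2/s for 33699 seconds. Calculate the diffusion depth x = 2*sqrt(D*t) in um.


Step 1: Compute D*t = 9.2e-13 * 33699 = 3.100308e-08 cm^2
Step 2: sqrt(D*t) = 1.76077e-04 cm
Step 3: x = 2 * 1.76077e-04 cm = 3.52154e-04 cm
Step 4: Convert to um (1 cm = 1e4 um): x = 3.522 um


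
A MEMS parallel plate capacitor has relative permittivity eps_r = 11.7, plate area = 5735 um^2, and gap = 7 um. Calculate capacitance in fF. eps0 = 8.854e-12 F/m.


Step 1: Convert area to m^2: A = 5735e-12 m^2
Step 2: Convert gap to m: d = 7e-6 m
Step 3: C = eps0 * eps_r * A / d
C = 8.854e-12 * 11.7 * 5735e-12 / 7e-6
Step 4: Convert to fF (multiply by 1e15).
C = 84.87 fF


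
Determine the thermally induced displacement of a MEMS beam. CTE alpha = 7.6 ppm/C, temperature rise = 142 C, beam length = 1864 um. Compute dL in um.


Step 1: Convert CTE: alpha = 7.6 ppm/C = 7.6e-6 /C
Step 2: dL = 7.6e-6 * 142 * 1864
dL = 2.0116 um


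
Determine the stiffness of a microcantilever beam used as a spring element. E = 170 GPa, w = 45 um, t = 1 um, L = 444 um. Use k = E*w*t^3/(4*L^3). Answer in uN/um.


Step 1: Convert E to consistent units (1 GPa = 1000 uN/um^2).
E = 170 GPa = 170000 uN/um^2
Step 2: Compute t^3 = 1^3 = 1
Step 3: Compute L^3 = 444^3 = 87528384
Step 4: k = 170000 * 45 * 1 / (4 * 87528384)
k = 0.0219 uN/um


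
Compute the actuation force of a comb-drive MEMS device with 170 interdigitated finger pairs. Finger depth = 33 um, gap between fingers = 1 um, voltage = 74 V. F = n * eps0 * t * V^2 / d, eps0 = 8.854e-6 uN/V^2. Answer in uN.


Step 1: Parameters: n=170, eps0=8.854e-6 uN/V^2, t=33 um, V=74 V, d=1 um
Step 2: V^2 = 5476
Step 3: F = 170 * 8.854e-6 * 33 * 5476 / 1
F = 271.998 uN


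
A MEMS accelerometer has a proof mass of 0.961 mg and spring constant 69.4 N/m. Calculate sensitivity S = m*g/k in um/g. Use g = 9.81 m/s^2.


Step 1: Convert mass: m = 0.961 mg = 9.61e-07 kg
Step 2: S = m * g / k = 9.61e-07 * 9.81 / 69.4
Step 3: S = 1.36e-07 m/g
Step 4: Convert to um/g: S = 0.136 um/g


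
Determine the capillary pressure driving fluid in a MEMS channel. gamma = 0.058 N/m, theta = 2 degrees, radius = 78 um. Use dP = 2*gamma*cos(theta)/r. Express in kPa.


Step 1: cos(2 deg) = 0.9994
Step 2: Convert r to m: r = 78e-6 m
Step 3: dP = 2 * 0.058 * 0.9994 / 78e-6 = 1486.3 Pa
Step 4: Convert Pa to kPa (divide by 1000).
dP = 1.49 kPa


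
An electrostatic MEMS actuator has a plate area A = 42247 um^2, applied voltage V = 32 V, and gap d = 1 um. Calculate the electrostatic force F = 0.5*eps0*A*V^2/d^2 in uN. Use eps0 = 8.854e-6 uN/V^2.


Step 1: Identify parameters.
eps0 = 8.854e-6 uN/V^2, A = 42247 um^2, V = 32 V, d = 1 um
Step 2: Compute V^2 = 32^2 = 1024
Step 3: Compute d^2 = 1^2 = 1
Step 4: F = 0.5 * 8.854e-6 * 42247 * 1024 / 1
F = 191.516 uN


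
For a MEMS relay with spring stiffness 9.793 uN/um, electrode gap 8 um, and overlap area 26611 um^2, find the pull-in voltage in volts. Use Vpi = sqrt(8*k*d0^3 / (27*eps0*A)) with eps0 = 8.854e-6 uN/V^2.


Step 1: Compute numerator: 8 * k * d0^3 = 8 * 9.793 * 8^3 = 40112.128
Step 2: Compute denominator: 27 * eps0 * A = 27 * 8.854e-6 * 26611 = 6.361572
Step 3: Vpi = sqrt(40112.128 / 6.361572)
Vpi = 79.41 V


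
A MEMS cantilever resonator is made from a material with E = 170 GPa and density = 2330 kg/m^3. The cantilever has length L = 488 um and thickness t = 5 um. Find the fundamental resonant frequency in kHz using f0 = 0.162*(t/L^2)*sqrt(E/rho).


Step 1: Convert units to SI.
t_SI = 5e-6 m, L_SI = 488e-6 m
Step 2: Calculate sqrt(E/rho).
sqrt(170e9 / 2330) = 8541.74 m/s
Step 3: Compute f0.
f0 = 0.162 * 5e-6 / (488e-6)^2 * 8541.74 = 29053.0 Hz = 29.05 kHz


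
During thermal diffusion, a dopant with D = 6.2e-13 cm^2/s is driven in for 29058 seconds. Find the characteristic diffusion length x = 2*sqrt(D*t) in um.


Step 1: Compute D*t = 6.2e-13 * 29058 = 1.801596e-08 cm^2
Step 2: sqrt(D*t) = 1.34224e-04 cm
Step 3: x = 2 * 1.34224e-04 cm = 2.68448e-04 cm
Step 4: Convert to um (1 cm = 1e4 um): x = 2.684 um


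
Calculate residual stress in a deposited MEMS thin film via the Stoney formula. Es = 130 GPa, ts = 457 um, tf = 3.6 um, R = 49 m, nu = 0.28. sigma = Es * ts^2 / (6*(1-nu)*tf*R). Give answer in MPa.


Step 1: Compute numerator: Es * ts^2 = 130 * 457^2 = 27150370 (GPa*um^2)
Step 2: Compute denominator (R in um): 6*(1-nu)*tf*R = 6*0.72*3.6*49e6 = 762048000.0 (um^2)
Step 3: sigma (GPa) = 27150370 / 762048000.0 = 3.5628e-02 GPa
Step 4: Convert to MPa (x1000): sigma = 35.6 MPa


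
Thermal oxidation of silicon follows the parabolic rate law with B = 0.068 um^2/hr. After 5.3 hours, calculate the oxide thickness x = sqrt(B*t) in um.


Step 1: Compute B*t = 0.068 * 5.3 = 0.3604
Step 2: x = sqrt(0.3604)
x = 0.6 um


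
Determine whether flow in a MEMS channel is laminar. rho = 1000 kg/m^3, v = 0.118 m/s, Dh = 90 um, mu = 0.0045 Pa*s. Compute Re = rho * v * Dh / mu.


Step 1: Convert Dh to meters: Dh = 90e-6 m
Step 2: Re = rho * v * Dh / mu
Re = 1000 * 0.118 * 90e-6 / 0.0045
Re = 2.36
Since Re = 2.36 is below ~2300, the flow is laminar.


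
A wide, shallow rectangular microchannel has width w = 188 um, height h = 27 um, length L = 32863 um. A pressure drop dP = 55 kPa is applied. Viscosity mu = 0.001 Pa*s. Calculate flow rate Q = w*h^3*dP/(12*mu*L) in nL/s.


Step 1: Convert all dimensions to SI (meters).
w = 188e-6 m, h = 27e-6 m, L = 32863e-6 m, dP = 55e3 Pa
Step 2: Q = w * h^3 * dP / (12 * mu * L)
Q = 188e-6 * (27e-6)^3 * 55e3 / (12 * 0.001 * 32863e-6) = 5.1608755e-10 m^3/s
Step 3: Convert Q from m^3/s to nL/s (1 m^3 = 1e12 nL, so multiply by 1e12).
Q = 516.088 nL/s


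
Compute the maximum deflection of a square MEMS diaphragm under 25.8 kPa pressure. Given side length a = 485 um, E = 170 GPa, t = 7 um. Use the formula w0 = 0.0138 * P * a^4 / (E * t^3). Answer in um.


Step 1: Convert pressure to compatible units (E is in GPa, so P in GPa).
P = 25.8 kPa = 25.8e-6 GPa
Step 2: Compute numerator: 0.0138 * P * a^4.
a^4 = 485^4 = 55330800625
numerator = 0.0138 * 25.8e-6 * 55330800625 = 1.97e+04
Step 3: Compute denominator: E * t^3 = 170 * 7^3 = 58310
Step 4: w0 = numerator / denominator = 1.97e+04 / 58310 = 0.3378 um


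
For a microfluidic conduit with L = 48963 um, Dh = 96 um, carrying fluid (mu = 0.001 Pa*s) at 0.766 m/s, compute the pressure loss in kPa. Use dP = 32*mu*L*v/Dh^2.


Step 1: Convert to SI: L = 48963e-6 m, Dh = 96e-6 m
Step 2: dP = 32 * 0.001 * 48963e-6 * 0.766 / (96e-6)^2
Step 3: dP = 130227.98 Pa
Step 4: Convert to kPa: dP = 130.23 kPa


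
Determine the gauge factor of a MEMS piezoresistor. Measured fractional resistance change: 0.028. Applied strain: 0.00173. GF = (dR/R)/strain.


Step 1: Identify values.
dR/R = 0.028, strain = 0.00173
Step 2: GF = (dR/R) / strain = 0.028 / 0.00173
GF = 16.2


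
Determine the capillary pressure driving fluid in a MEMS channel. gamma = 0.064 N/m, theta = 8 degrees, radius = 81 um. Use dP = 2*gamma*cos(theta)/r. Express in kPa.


Step 1: cos(8 deg) = 0.9903
Step 2: Convert r to m: r = 81e-6 m
Step 3: dP = 2 * 0.064 * 0.9903 / 81e-6 = 1564.9 Pa
Step 4: Convert Pa to kPa (divide by 1000).
dP = 1.56 kPa


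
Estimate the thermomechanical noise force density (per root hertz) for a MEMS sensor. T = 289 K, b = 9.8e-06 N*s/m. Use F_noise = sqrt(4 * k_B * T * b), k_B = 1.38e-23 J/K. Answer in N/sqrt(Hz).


Step 1: Compute 4 * k_B * T * b
= 4 * 1.38e-23 * 289 * 9.8e-06
= 1.5634e-25 N^2/Hz
Step 2: F_noise = sqrt(1.5634e-25)
F_noise = 3.95e-13 N/sqrt(Hz)
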